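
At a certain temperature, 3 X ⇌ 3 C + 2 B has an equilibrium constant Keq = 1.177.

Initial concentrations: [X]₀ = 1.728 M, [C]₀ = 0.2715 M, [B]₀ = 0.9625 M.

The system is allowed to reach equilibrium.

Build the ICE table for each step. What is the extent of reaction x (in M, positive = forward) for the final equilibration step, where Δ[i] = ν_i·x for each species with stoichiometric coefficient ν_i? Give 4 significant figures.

x = 0.2151 M

Q₀ = 0.003593 vs Keq = 1.177 ⇒ Q<K, forward
Step 1:
                  X         C         B
  Initial     1.728    0.2715    0.9625
  Change    -0.6452    0.6452    0.4301
  Equil       1.083    0.9167     1.393
  solve Keq expr → x = 0.2151; check Q = 1.177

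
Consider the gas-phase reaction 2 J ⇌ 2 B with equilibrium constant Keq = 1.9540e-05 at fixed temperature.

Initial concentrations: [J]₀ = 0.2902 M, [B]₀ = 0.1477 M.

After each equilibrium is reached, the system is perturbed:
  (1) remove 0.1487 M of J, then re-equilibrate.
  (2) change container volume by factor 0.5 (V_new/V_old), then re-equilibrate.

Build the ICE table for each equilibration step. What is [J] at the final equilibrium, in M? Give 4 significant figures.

Q₀ = 0.259 vs Keq = 1.9540e-05 ⇒ Q>K, reverse
Step 1:
                   J          B
  Initial     0.2902     0.1477
  Change      0.1458    -0.1458
  Equil        0.436   0.001927
  solve Keq expr → x = -0.07289; check Q = 1.9540e-05
Then remove 0.1487 M of J.
Step 2:
                   J          B
  Initial     0.2873   0.001927
  Change  6.5442e-04 -6.5442e-04
  Equil       0.2879   0.001273
  solve Keq expr → x = -3.2721e-04; check Q = 1.9540e-05
Then change container volume by factor 0.5 (V_new/V_old).
Step 3:
                   J          B
  Initial     0.5759   0.002546
  Change           0          0
  Equil       0.5759   0.002546
  solve Keq expr → x = 0; check Q = 1.9540e-05

[J]_eq = 0.5759 M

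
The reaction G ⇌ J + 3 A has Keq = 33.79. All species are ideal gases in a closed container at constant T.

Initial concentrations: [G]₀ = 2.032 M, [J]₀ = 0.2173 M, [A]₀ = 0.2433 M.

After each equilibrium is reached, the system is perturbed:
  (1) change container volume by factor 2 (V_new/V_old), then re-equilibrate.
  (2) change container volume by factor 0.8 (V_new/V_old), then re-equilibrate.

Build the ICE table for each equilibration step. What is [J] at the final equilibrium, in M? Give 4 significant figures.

Q₀ = 0.00154 vs Keq = 33.79 ⇒ Q<K, forward
Step 1:
                    G           J           A
  Initial       2.032      0.2173      0.2433
  Change      -0.9621      0.9621       2.886
  Equil          1.07       1.179        3.13
  solve Keq expr → x = 0.9621; check Q = 33.79
Then change container volume by factor 2 (V_new/V_old).
Step 2:
                    G           J           A
  Initial      0.5349      0.5897       1.565
  Change      -0.2408      0.2408      0.7225
  Equil        0.2941      0.8305       2.287
  solve Keq expr → x = 0.2408; check Q = 33.79
Then change container volume by factor 0.8 (V_new/V_old).
Step 3:
                    G           J           A
  Initial      0.3677       1.038       2.859
  Change      0.09926    -0.09926     -0.2978
  Equil        0.4669      0.9389       2.561
  solve Keq expr → x = -0.09926; check Q = 33.79

[J]_eq = 0.9389 M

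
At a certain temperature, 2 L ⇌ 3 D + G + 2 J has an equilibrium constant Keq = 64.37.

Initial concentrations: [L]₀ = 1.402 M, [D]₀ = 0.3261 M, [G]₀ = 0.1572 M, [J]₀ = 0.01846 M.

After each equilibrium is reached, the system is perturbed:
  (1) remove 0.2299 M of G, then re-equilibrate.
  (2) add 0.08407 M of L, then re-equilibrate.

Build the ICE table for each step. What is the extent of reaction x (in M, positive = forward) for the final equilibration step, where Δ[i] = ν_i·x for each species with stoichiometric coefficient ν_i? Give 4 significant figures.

Q₀ = 9.4509e-07 vs Keq = 64.37 ⇒ Q<K, forward
Step 1:
                  L         D         G         J
  Initial     1.402    0.3261    0.1572   0.01846
  Change     -1.087      1.63    0.5433     1.087
  Equil      0.3154     1.956    0.7005     1.105
  solve Keq expr → x = 0.5433; check Q = 64.37
Then remove 0.2299 M of G.
Step 2:
                  L         D         G         J
  Initial    0.3154     1.956    0.4706     1.105
  Change    -0.0337   0.05054   0.01685    0.0337
  Equil      0.2817     2.007    0.4875     1.139
  solve Keq expr → x = 0.01685; check Q = 64.37
Then add 0.08407 M of L.
Step 3:
                  L         D         G         J
  Initial    0.3657     2.007    0.4875     1.139
  Change   -0.04841   0.07262   0.02421   0.04841
  Equil      0.3173     2.079    0.5117     1.187
  solve Keq expr → x = 0.02421; check Q = 64.37

x = 0.02421 M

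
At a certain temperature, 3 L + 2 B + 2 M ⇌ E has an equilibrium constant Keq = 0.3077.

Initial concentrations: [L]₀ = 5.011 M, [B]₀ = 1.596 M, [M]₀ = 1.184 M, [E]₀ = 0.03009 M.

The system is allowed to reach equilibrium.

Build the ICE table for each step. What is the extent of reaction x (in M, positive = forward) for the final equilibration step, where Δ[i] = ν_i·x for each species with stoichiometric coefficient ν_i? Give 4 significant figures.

x = 0.4583 M

Q₀ = 6.6970e-05 vs Keq = 0.3077 ⇒ Q<K, forward
Step 1:
                   L          B          M          E
  init         5.011      1.596      1.184    0.03009
  Δ           -1.375    -0.9166    -0.9166     0.4583
  eq           3.636     0.6794     0.2674     0.4884
  solve Keq expr → x = 0.4583; check Q = 0.3077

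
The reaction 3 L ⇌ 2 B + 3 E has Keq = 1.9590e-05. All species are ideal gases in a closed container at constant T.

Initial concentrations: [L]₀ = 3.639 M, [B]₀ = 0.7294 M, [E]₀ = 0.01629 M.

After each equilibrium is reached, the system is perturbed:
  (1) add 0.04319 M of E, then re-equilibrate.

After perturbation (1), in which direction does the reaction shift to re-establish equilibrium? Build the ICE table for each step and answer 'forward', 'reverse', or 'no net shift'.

Q₀ = 4.7725e-08 vs Keq = 1.9590e-05 ⇒ Q<K, forward
Step 1:
                    L           B           E
  init          3.639      0.7294     0.01629
  Δ          -0.09523     0.06348     0.09523
  eq            3.544      0.7929      0.1115
  solve Keq expr → x = 0.03174; check Q = 1.9590e-05
Then add 0.04319 M of E.
Step 2:
                    L           B           E
  init          3.544      0.7929      0.1547
  Δ           0.03939    -0.02626    -0.03939
  eq            3.583      0.7666      0.1153
  solve Keq expr → x = -0.01313; check Q = 1.9590e-05

Direction: reverse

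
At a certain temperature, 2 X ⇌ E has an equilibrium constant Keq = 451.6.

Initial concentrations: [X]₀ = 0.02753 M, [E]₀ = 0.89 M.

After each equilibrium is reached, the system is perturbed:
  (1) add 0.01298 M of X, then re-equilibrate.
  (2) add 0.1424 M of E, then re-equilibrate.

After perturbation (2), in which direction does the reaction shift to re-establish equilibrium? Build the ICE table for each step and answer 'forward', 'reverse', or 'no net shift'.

Direction: reverse

Q₀ = 1174 vs Keq = 451.6 ⇒ Q>K, reverse
Step 1:
                    X           E
  Initial     0.02753        0.89
  Change      0.01666   -0.008328
  Equil       0.04419      0.8817
  solve Keq expr → x = -0.008328; check Q = 451.6
Then add 0.01298 M of X.
Step 2:
                    X           E
  Initial     0.05717      0.8817
  Change     -0.01282     0.00641
  Equil       0.04435      0.8881
  solve Keq expr → x = 0.00641; check Q = 451.6
Then add 0.1424 M of E.
Step 3:
                    X           E
  Initial     0.04435        1.03
  Change     0.003384   -0.001692
  Equil       0.04773       1.029
  solve Keq expr → x = -0.001692; check Q = 451.6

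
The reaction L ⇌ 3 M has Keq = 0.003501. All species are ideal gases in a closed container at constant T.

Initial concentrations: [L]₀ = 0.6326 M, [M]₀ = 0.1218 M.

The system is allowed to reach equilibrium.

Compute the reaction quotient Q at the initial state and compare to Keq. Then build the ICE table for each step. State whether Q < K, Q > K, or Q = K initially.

Q₀ = 0.002856 vs Keq = 0.003501 ⇒ Q<K, forward
Step 1:
                  L         M
  I          0.6326    0.1218
  C       -0.002786  0.008357
  E          0.6298    0.1302
  solve Keq expr → x = 0.002786; check Q = 0.003501

Q₀ = 0.002856; Q < K (proceeds forward)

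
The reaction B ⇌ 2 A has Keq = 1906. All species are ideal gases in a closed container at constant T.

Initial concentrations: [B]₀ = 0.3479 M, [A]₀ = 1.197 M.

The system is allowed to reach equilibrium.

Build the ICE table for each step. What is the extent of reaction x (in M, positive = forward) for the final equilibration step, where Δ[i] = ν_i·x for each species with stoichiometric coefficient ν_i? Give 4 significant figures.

Q₀ = 4.118 vs Keq = 1906 ⇒ Q<K, forward
Step 1:
                  B         A
  I          0.3479     1.197
  C          -0.346    0.6921
  E        0.001872     1.889
  solve Keq expr → x = 0.346; check Q = 1906

x = 0.346 M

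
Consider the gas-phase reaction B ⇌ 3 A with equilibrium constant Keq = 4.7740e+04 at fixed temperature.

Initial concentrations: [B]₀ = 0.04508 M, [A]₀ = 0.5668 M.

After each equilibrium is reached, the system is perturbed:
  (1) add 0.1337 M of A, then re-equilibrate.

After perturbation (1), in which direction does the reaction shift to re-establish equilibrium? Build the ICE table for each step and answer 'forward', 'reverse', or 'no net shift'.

Direction: reverse

Q₀ = 4.039 vs Keq = 4.7740e+04 ⇒ Q<K, forward
Step 1:
                  B         A
  init      0.04508    0.5668
  Δ        -0.04507    0.1352
  eq      7.2471e-06     0.702
  solve Keq expr → x = 0.04507; check Q = 4.7740e+04
Then add 0.1337 M of A.
Step 2:
                  B         A
  init    7.2471e-06    0.8357
  Δ       4.9786e-06 -1.4936e-05
  eq      1.2226e-05    0.8357
  solve Keq expr → x = -4.9786e-06; check Q = 4.7740e+04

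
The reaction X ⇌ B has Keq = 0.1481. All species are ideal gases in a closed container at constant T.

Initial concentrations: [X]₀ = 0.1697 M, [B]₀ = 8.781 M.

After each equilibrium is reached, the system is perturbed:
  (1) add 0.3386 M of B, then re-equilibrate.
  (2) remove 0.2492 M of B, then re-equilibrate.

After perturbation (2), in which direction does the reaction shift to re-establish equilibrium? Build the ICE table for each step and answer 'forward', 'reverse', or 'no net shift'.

Direction: forward

Q₀ = 51.74 vs Keq = 0.1481 ⇒ Q>K, reverse
Step 1:
                  X         B
  init       0.1697     8.781
  Δ           7.626    -7.626
  eq          7.796     1.155
  solve Keq expr → x = -7.626; check Q = 0.1481
Then add 0.3386 M of B.
Step 2:
                  X         B
  init        7.796     1.493
  Δ          0.2949   -0.2949
  eq          8.091     1.198
  solve Keq expr → x = -0.2949; check Q = 0.1481
Then remove 0.2492 M of B.
Step 3:
                  X         B
  init        8.091    0.9491
  Δ         -0.2171    0.2171
  eq          7.874     1.166
  solve Keq expr → x = 0.2171; check Q = 0.1481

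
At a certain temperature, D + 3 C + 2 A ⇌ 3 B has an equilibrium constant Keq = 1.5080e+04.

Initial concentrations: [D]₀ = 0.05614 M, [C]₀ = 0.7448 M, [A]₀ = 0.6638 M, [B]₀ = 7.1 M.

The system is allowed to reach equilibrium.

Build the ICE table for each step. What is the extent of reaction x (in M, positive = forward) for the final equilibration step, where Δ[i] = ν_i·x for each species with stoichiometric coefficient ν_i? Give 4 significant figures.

x = -0.02531 M

Q₀ = 3.5019e+04 vs Keq = 1.5080e+04 ⇒ Q>K, reverse
Step 1:
                    D           C           A           B
  Initial     0.05614      0.7448      0.6638         7.1
  Change      0.02531     0.07592     0.05061    -0.07592
  Equil       0.08145      0.8207      0.7144       7.024
  solve Keq expr → x = -0.02531; check Q = 1.5080e+04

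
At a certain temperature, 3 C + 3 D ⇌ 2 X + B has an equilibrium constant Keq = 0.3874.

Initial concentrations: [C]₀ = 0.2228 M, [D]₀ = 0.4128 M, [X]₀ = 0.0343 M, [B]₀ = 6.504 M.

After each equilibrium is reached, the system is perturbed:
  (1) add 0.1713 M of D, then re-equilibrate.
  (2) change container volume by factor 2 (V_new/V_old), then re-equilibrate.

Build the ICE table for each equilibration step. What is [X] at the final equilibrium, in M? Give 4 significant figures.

[X]_eq = 0.002931 M

Q₀ = 9.836 vs Keq = 0.3874 ⇒ Q>K, reverse
Step 1:
                    C           D           X           B
  Initial      0.2228      0.4128      0.0343       6.504
  Change      0.03683     0.03683    -0.02456    -0.01228
  Equil        0.2596      0.4496    0.009744       6.492
  solve Keq expr → x = -0.01228; check Q = 0.3874
Then add 0.1713 M of D.
Step 2:
                    C           D           X           B
  Initial      0.2596      0.6209    0.009744       6.492
  Change    -0.007642   -0.007642    0.005095    0.002547
  Equil         0.252      0.6133     0.01484       6.494
  solve Keq expr → x = 0.002547; check Q = 0.3874
Then change container volume by factor 2 (V_new/V_old).
Step 3:
                    C           D           X           B
  Initial       0.126      0.3066    0.007419       3.247
  Change     0.006732    0.006732   -0.004488   -0.002244
  Equil        0.1327      0.3134    0.002931       3.245
  solve Keq expr → x = -0.002244; check Q = 0.3874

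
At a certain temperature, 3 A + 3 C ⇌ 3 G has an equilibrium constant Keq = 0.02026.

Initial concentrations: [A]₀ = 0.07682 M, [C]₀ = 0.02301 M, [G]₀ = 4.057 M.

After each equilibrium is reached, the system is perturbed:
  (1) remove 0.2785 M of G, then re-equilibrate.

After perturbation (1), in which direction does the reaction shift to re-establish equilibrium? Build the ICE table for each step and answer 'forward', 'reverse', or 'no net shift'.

Direction: forward

Q₀ = 1.2090e+10 vs Keq = 0.02026 ⇒ Q>K, reverse
Step 1:
                    A           C           G
  I           0.07682     0.02301       4.057
  C             2.409       2.409      -2.409
  E             2.486       2.432       1.648
  solve Keq expr → x = -0.803; check Q = 0.02026
Then remove 0.2785 M of G.
Step 2:
                    A           C           G
  I             2.486       2.432        1.37
  C           -0.1207     -0.1207      0.1207
  E             2.365       2.311        1.49
  solve Keq expr → x = 0.04023; check Q = 0.02026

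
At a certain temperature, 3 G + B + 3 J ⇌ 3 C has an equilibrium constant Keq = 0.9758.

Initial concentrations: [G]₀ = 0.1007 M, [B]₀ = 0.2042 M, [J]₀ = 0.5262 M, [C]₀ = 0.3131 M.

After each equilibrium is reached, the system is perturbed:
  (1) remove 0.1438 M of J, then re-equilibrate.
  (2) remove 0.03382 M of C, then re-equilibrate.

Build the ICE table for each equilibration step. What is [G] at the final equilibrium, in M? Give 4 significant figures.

[G]_eq = 0.2799 M

Q₀ = 1010 vs Keq = 0.9758 ⇒ Q>K, reverse
Step 1:
                  G         B         J         C
  Initial    0.1007    0.2042    0.5262    0.3131
  Change     0.1841   0.06137    0.1841   -0.1841
  Equil      0.2848    0.2656    0.7103     0.129
  solve Keq expr → x = -0.06137; check Q = 0.9758
Then remove 0.1438 M of J.
Step 2:
                  G         B         J         C
  Initial    0.2848    0.2656    0.5665     0.129
  Change    0.01632  0.005441   0.01632  -0.01632
  Equil      0.3011     0.271    0.5828    0.1127
  solve Keq expr → x = -0.005441; check Q = 0.9758
Then remove 0.03382 M of C.
Step 3:
                  G         B         J         C
  Initial    0.3011     0.271    0.5828   0.07884
  Change    -0.0212 -0.007066   -0.0212    0.0212
  Equil      0.2799    0.2639    0.5616       0.1
  solve Keq expr → x = 0.007066; check Q = 0.9758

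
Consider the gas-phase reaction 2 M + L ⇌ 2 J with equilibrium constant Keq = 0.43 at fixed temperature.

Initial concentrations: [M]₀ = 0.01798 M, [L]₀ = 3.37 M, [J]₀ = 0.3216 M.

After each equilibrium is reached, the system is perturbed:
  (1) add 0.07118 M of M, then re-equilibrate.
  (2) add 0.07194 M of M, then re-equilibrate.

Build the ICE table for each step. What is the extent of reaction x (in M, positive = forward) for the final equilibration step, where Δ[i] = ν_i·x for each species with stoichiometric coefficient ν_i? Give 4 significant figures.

x = 0.01954 M

Q₀ = 94.93 vs Keq = 0.43 ⇒ Q>K, reverse
Step 1:
                    M           L           J
  init        0.01798        3.37      0.3216
  Δ            0.1353     0.06764     -0.1353
  eq           0.1533       3.438      0.1863
  solve Keq expr → x = -0.06764; check Q = 0.43
Then add 0.07118 M of M.
Step 2:
                    M           L           J
  init         0.2244       3.438      0.1863
  Δ          -0.03877    -0.01938     0.03877
  eq           0.1857       3.418      0.2251
  solve Keq expr → x = 0.01938; check Q = 0.43
Then add 0.07194 M of M.
Step 3:
                    M           L           J
  init         0.2576       3.418      0.2251
  Δ          -0.03908    -0.01954     0.03908
  eq           0.2185       3.399      0.2642
  solve Keq expr → x = 0.01954; check Q = 0.43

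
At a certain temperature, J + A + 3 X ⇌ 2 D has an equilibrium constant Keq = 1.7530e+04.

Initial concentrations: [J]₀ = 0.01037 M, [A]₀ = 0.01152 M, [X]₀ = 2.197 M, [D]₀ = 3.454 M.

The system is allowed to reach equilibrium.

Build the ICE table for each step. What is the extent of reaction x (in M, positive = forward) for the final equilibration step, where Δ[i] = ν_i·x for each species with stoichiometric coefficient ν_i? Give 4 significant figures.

x = 0.002853 M

Q₀ = 9417 vs Keq = 1.7530e+04 ⇒ Q<K, forward
Step 1:
                    J           A           X           D
  init        0.01037     0.01152       2.197       3.454
  Δ         -0.002853   -0.002853    -0.00856    0.005706
  eq         0.007517    0.008667       2.188        3.46
  solve Keq expr → x = 0.002853; check Q = 1.7530e+04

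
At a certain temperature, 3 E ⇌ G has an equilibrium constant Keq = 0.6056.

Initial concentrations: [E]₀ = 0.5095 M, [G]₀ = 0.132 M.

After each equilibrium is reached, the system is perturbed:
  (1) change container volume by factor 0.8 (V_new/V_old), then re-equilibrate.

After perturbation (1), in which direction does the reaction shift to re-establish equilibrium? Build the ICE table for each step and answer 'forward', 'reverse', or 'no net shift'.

Direction: forward

Q₀ = 0.998 vs Keq = 0.6056 ⇒ Q>K, reverse
Step 1:
                    E           G
  init         0.5095       0.132
  Δ           0.06015    -0.02005
  eq           0.5697      0.1119
  solve Keq expr → x = -0.02005; check Q = 0.6056
Then change container volume by factor 0.8 (V_new/V_old).
Step 2:
                    E           G
  init         0.7121      0.1399
  Δ          -0.06726     0.02242
  eq           0.6448      0.1624
  solve Keq expr → x = 0.02242; check Q = 0.6056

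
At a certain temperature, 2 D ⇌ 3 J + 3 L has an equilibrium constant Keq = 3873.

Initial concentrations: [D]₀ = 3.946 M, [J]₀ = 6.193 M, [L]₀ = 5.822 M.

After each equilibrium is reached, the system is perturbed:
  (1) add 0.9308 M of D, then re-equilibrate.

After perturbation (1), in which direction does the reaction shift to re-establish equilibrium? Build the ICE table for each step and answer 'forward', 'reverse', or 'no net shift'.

Direction: forward

Q₀ = 3010 vs Keq = 3873 ⇒ Q<K, forward
Step 1:
                    D           J           L
  I             3.946       6.193       5.822
  C           -0.1265      0.1898      0.1898
  E             3.819       6.383       6.012
  solve Keq expr → x = 0.06327; check Q = 3873
Then add 0.9308 M of D.
Step 2:
                    D           J           L
  I              4.75       6.383       6.012
  C           -0.2364      0.3546      0.3546
  E             4.514       6.737       6.366
  solve Keq expr → x = 0.1182; check Q = 3873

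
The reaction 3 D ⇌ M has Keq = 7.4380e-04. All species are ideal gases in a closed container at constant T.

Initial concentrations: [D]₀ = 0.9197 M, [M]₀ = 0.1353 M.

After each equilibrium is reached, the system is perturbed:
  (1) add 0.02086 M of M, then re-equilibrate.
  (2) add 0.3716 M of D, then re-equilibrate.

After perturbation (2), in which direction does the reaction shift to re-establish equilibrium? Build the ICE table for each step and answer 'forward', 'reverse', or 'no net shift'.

Q₀ = 0.1739 vs Keq = 7.4380e-04 ⇒ Q>K, reverse
Step 1:
                  D         M
  init       0.9197    0.1353
  Δ          0.4008   -0.1336
  eq           1.32  0.001713
  solve Keq expr → x = -0.1336; check Q = 7.4380e-04
Then add 0.02086 M of M.
Step 2:
                  D         M
  init         1.32   0.02257
  Δ         0.06182  -0.02061
  eq          1.382  0.001964
  solve Keq expr → x = -0.02061; check Q = 7.4380e-04
Then add 0.3716 M of D.
Step 3:
                  D         M
  init        1.754  0.001964
  Δ       -0.006022  0.002007
  eq          1.748  0.003972
  solve Keq expr → x = 0.002007; check Q = 7.4380e-04

Direction: forward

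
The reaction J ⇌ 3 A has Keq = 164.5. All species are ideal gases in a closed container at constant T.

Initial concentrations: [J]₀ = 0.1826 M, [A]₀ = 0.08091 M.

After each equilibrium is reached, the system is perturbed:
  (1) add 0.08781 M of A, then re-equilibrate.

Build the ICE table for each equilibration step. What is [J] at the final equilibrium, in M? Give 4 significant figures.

[J]_eq = 0.002176 M

Q₀ = 0.002901 vs Keq = 164.5 ⇒ Q<K, forward
Step 1:
                    J           A
  I            0.1826     0.08091
  C           -0.1811      0.5434
  E          0.001479      0.6243
  solve Keq expr → x = 0.1811; check Q = 164.5
Then add 0.08781 M of A.
Step 2:
                    J           A
  I          0.001479      0.7121
  C        6.9672e-04    -0.00209
  E          0.002176        0.71
  solve Keq expr → x = -6.9672e-04; check Q = 164.5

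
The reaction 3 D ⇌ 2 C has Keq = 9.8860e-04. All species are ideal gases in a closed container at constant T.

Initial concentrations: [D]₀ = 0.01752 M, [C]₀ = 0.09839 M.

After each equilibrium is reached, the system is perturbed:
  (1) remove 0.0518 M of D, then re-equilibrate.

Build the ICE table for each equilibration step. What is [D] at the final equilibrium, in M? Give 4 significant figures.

Q₀ = 1800 vs Keq = 9.8860e-04 ⇒ Q>K, reverse
Step 1:
                  D         C
  init      0.01752   0.09839
  Δ          0.1445  -0.09634
  eq          0.162  0.002051
  solve Keq expr → x = -0.04817; check Q = 9.8860e-04
Then remove 0.0518 M of D.
Step 2:
                  D         C
  init       0.1102  0.002051
  Δ        0.001319 -8.7929e-04
  eq         0.1115  0.001171
  solve Keq expr → x = -4.3965e-04; check Q = 9.8860e-04

[D]_eq = 0.1115 M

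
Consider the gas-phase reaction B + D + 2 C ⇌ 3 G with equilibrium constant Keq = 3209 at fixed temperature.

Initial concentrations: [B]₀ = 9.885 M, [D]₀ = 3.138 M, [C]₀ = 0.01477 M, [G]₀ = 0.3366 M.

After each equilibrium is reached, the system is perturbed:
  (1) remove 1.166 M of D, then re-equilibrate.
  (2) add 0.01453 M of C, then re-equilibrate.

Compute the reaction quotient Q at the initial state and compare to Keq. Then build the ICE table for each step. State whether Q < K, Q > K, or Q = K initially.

Q₀ = 5.636; Q < K (proceeds forward)

Q₀ = 5.636 vs Keq = 3209 ⇒ Q<K, forward
Step 1:
                    B           D           C           G
  Initial       9.885       3.138     0.01477      0.3366
  Change    -0.007045   -0.007045    -0.01409     0.02114
  Equil         9.878       3.131  6.7918e-04      0.3577
  solve Keq expr → x = 0.007045; check Q = 3209
Then remove 1.166 M of D.
Step 2:
                    B           D           C           G
  Initial       9.878       1.965  6.7918e-04      0.3577
  Change   8.8585e-05  8.8585e-05  1.7717e-04 -2.6576e-04
  Equil         9.878       1.965  8.5636e-04      0.3575
  solve Keq expr → x = -8.8585e-05; check Q = 3209
Then add 0.01453 M of C.
Step 3:
                    B           D           C           G
  Initial       9.878       1.965     0.01539      0.3575
  Change    -0.007224   -0.007224    -0.01445     0.02167
  Equil         9.871       1.958  9.3747e-04      0.3791
  solve Keq expr → x = 0.007224; check Q = 3209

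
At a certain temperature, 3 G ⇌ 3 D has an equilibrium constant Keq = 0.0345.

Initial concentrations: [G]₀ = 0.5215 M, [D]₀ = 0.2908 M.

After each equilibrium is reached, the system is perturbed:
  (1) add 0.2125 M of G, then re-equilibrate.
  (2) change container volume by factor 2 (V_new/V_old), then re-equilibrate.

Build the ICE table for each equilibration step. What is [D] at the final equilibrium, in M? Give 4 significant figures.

[D]_eq = 0.1258 M

Q₀ = 0.1734 vs Keq = 0.0345 ⇒ Q>K, reverse
Step 1:
                    G           D
  init         0.5215      0.2908
  Δ           0.09131    -0.09131
  eq           0.6128      0.1995
  solve Keq expr → x = -0.03044; check Q = 0.0345
Then add 0.2125 M of G.
Step 2:
                    G           D
  init         0.8253      0.1995
  Δ          -0.05219     0.05219
  eq           0.7731      0.2517
  solve Keq expr → x = 0.0174; check Q = 0.0345
Then change container volume by factor 2 (V_new/V_old).
Step 3:
                    G           D
  init         0.3866      0.1258
  Δ                 0           0
  eq           0.3866      0.1258
  solve Keq expr → x = 0; check Q = 0.0345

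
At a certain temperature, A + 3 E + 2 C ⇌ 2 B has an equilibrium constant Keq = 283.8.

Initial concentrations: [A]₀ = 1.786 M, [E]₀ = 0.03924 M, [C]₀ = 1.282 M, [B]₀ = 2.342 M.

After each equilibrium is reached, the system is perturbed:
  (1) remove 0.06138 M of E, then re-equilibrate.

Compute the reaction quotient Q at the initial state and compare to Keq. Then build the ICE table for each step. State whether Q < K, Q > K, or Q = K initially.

Q₀ = 3.0926e+04 vs Keq = 283.8 ⇒ Q>K, reverse
Step 1:
                    A           E           C           B
  I             1.786     0.03924       1.282       2.342
  C           0.04465      0.1339      0.0893     -0.0893
  E             1.831      0.1732       1.371       2.253
  solve Keq expr → x = -0.04465; check Q = 283.8
Then remove 0.06138 M of E.
Step 2:
                    A           E           C           B
  I             1.831      0.1118       1.371       2.253
  C           0.01862     0.05587     0.03724    -0.03724
  E             1.849      0.1677       1.409       2.215
  solve Keq expr → x = -0.01862; check Q = 283.8

Q₀ = 3.0926e+04; Q > K (proceeds reverse)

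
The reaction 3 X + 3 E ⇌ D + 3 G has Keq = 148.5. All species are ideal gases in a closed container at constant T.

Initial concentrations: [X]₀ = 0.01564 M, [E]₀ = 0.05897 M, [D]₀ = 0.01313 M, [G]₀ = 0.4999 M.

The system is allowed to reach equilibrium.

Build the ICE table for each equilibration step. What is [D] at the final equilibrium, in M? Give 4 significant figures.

Q₀ = 2.0908e+06 vs Keq = 148.5 ⇒ Q>K, reverse
Step 1:
                    X           E           D           G
  init        0.01564     0.05897     0.01313      0.4999
  Δ           0.03871     0.03871     -0.0129    -0.03871
  eq          0.05435     0.09768  2.2653e-04      0.4612
  solve Keq expr → x = -0.0129; check Q = 148.5

[D]_eq = 2.2653e-04 M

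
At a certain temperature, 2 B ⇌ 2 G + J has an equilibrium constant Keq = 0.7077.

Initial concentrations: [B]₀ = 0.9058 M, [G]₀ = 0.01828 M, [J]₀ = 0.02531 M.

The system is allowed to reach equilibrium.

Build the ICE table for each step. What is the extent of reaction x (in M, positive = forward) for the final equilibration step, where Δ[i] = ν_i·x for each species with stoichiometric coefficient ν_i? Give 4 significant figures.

x = 0.2713 M

Q₀ = 1.0308e-05 vs Keq = 0.7077 ⇒ Q<K, forward
Step 1:
                   B          G          J
  init        0.9058    0.01828    0.02531
  Δ          -0.5426     0.5426     0.2713
  eq          0.3632     0.5609     0.2966
  solve Keq expr → x = 0.2713; check Q = 0.7077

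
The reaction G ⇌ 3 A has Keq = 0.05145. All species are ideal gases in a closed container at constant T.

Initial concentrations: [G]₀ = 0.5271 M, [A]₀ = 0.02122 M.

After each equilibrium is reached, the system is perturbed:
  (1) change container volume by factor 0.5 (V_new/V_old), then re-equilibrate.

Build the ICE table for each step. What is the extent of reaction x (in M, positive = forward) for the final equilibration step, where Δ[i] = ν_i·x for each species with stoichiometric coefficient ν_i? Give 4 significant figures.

Q₀ = 1.8128e-05 vs Keq = 0.05145 ⇒ Q<K, forward
Step 1:
                  G         A
  I          0.5271   0.02122
  C        -0.08721    0.2616
  E          0.4399    0.2829
  solve Keq expr → x = 0.08721; check Q = 0.05145
Then change container volume by factor 0.5 (V_new/V_old).
Step 2:
                  G         A
  I          0.8798    0.5657
  C         0.06684   -0.2005
  E          0.9466    0.3652
  solve Keq expr → x = -0.06684; check Q = 0.05145

x = -0.06684 M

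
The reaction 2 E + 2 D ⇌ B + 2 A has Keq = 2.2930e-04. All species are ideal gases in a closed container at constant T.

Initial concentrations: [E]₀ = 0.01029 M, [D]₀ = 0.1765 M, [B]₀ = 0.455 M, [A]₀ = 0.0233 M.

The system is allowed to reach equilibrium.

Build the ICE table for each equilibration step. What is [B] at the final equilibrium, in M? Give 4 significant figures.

Q₀ = 74.89 vs Keq = 2.2930e-04 ⇒ Q>K, reverse
Step 1:
                   E          D          B          A
  init       0.01029     0.1765      0.455     0.0233
  Δ          0.02315    0.02315   -0.01157   -0.02315
  eq         0.03344     0.1996     0.4434 1.5181e-04
  solve Keq expr → x = -0.01157; check Q = 2.2930e-04

[B]_eq = 0.4434 M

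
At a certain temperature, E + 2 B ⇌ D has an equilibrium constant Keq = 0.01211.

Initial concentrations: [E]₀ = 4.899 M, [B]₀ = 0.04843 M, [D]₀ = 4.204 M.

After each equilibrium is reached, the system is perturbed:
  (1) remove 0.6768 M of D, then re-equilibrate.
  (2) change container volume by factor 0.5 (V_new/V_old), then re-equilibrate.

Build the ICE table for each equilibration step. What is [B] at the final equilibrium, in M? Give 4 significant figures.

[B]_eq = 5.403 M

Q₀ = 365.9 vs Keq = 0.01211 ⇒ Q>K, reverse
Step 1:
                  E         B         D
  I           4.899   0.04843     4.204
  C           2.307     4.614    -2.307
  E           7.206     4.662     1.897
  solve Keq expr → x = -2.307; check Q = 0.01211
Then remove 0.6768 M of D.
Step 2:
                  E         B         D
  I           7.206     4.662      1.22
  C         -0.2459   -0.4918    0.2459
  E            6.96     4.171     1.466
  solve Keq expr → x = 0.2459; check Q = 0.01211
Then change container volume by factor 0.5 (V_new/V_old).
Step 3:
                  E         B         D
  I           13.92     8.341     2.932
  C          -1.469    -2.938     1.469
  E           12.45     5.403     4.401
  solve Keq expr → x = 1.469; check Q = 0.01211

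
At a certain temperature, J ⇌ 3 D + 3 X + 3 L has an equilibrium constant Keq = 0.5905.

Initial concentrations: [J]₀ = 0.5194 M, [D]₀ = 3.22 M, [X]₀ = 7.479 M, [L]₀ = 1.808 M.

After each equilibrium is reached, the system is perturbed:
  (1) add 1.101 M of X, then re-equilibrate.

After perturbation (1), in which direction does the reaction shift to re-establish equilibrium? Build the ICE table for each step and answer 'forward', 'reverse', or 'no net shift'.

Q₀ = 1.5892e+05 vs Keq = 0.5905 ⇒ Q>K, reverse
Step 1:
                  J         D         X         L
  Initial    0.5194      3.22     7.479     1.808
  Change     0.5697    -1.709    -1.709    -1.709
  Equil       1.089     1.511      5.77     0.099
  solve Keq expr → x = -0.5697; check Q = 0.5905
Then add 1.101 M of X.
Step 2:
                  J         D         X         L
  Initial     1.089     1.511     6.871     0.099
  Change   0.004913  -0.01474  -0.01474  -0.01474
  Equil       1.094     1.496     6.856   0.08426
  solve Keq expr → x = -0.004913; check Q = 0.5905

Direction: reverse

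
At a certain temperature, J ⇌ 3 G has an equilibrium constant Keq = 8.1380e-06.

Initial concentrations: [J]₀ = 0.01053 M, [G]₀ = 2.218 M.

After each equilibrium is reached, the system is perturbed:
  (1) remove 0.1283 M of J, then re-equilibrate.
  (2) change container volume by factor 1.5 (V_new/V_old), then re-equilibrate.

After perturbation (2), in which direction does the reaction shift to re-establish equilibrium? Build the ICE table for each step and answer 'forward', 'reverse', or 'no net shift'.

Q₀ = 1036 vs Keq = 8.1380e-06 ⇒ Q>K, reverse
Step 1:
                   J          G
  I          0.01053      2.218
  C           0.7333       -2.2
  E           0.7438    0.01822
  solve Keq expr → x = -0.7333; check Q = 8.1380e-06
Then remove 0.1283 M of J.
Step 2:
                   J          G
  I           0.6155    0.01822
  C       3.7041e-04  -0.001111
  E           0.6159    0.01711
  solve Keq expr → x = -3.7041e-04; check Q = 8.1380e-06
Then change container volume by factor 1.5 (V_new/V_old).
Step 3:
                   J          G
  I           0.4106    0.01141
  C        -0.001176   0.003527
  E           0.4094    0.01494
  solve Keq expr → x = 0.001176; check Q = 8.1380e-06

Direction: forward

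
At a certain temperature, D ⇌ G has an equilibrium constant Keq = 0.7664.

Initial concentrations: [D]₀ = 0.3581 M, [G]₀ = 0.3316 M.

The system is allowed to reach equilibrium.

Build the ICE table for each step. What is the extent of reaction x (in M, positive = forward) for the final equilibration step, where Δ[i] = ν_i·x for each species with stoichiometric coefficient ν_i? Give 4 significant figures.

Q₀ = 0.926 vs Keq = 0.7664 ⇒ Q>K, reverse
Step 1:
                    D           G
  init         0.3581      0.3316
  Δ           0.03236    -0.03236
  eq           0.3905      0.2992
  solve Keq expr → x = -0.03236; check Q = 0.7664

x = -0.03236 M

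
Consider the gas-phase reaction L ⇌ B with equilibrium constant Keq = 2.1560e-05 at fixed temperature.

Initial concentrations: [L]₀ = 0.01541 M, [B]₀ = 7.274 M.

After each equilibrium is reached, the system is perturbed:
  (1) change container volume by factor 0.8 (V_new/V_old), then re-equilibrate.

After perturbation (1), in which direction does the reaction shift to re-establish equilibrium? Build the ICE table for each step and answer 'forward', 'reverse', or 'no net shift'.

Q₀ = 472 vs Keq = 2.1560e-05 ⇒ Q>K, reverse
Step 1:
                    L           B
  I           0.01541       7.274
  C             7.274      -7.274
  E             7.289  1.5716e-04
  solve Keq expr → x = -7.274; check Q = 2.1560e-05
Then change container volume by factor 0.8 (V_new/V_old).
Step 2:
                    L           B
  I             9.112  1.9645e-04
  C                 0           0
  E             9.112  1.9645e-04
  solve Keq expr → x = 0; check Q = 2.1560e-05

Direction: no net shift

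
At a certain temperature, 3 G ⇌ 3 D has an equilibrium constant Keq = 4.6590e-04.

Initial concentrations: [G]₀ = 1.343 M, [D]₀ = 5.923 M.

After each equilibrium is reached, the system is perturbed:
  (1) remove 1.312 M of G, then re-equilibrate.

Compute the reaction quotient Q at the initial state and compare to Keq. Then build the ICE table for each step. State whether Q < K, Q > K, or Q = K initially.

Q₀ = 85.78; Q > K (proceeds reverse)

Q₀ = 85.78 vs Keq = 4.6590e-04 ⇒ Q>K, reverse
Step 1:
                   G          D
  Initial      1.343      5.923
  Change         5.4       -5.4
  Equil        6.743     0.5228
  solve Keq expr → x = -1.8; check Q = 4.6590e-04
Then remove 1.312 M of G.
Step 2:
                   G          D
  Initial      5.431     0.5228
  Change     0.09439   -0.09439
  Equil        5.526     0.4284
  solve Keq expr → x = -0.03146; check Q = 4.6590e-04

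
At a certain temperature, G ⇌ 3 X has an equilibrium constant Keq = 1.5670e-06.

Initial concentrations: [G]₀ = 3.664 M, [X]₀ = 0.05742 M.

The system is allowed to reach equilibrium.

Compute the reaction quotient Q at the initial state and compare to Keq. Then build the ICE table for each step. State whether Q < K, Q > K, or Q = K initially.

Q₀ = 5.1669e-05 vs Keq = 1.5670e-06 ⇒ Q>K, reverse
Step 1:
                  G         X
  Initial     3.664   0.05742
  Change    0.01316  -0.03949
  Equil       3.677   0.01793
  solve Keq expr → x = -0.01316; check Q = 1.5670e-06

Q₀ = 5.1669e-05; Q > K (proceeds reverse)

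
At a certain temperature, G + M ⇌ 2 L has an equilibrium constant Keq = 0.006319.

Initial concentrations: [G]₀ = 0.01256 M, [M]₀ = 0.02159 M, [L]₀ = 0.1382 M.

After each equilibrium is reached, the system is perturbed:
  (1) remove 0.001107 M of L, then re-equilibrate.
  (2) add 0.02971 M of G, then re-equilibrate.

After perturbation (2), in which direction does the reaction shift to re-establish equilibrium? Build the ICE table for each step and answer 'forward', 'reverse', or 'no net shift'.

Direction: forward

Q₀ = 70.43 vs Keq = 0.006319 ⇒ Q>K, reverse
Step 1:
                   G          M          L
  Initial    0.01256    0.02159     0.1382
  Change     0.06581    0.06581    -0.1316
  Equil      0.07837     0.0874   0.006579
  solve Keq expr → x = -0.06581; check Q = 0.006319
Then remove 0.001107 M of L.
Step 2:
                   G          M          L
  Initial    0.07837     0.0874   0.005472
  Change  -5.3231e-04 -5.3231e-04   0.001065
  Equil      0.07784    0.08687   0.006537
  solve Keq expr → x = 5.3231e-04; check Q = 0.006319
Then add 0.02971 M of G.
Step 3:
                   G          M          L
  Initial     0.1075    0.08687   0.006537
  Change  -5.5139e-04 -5.5139e-04   0.001103
  Equil        0.107    0.08632   0.007639
  solve Keq expr → x = 5.5139e-04; check Q = 0.006319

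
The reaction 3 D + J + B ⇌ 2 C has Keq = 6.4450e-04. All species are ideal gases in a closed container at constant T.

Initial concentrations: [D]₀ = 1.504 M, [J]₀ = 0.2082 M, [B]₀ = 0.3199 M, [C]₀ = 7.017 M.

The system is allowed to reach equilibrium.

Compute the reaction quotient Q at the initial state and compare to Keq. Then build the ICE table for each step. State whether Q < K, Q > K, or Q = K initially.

Q₀ = 217.3; Q > K (proceeds reverse)

Q₀ = 217.3 vs Keq = 6.4450e-04 ⇒ Q>K, reverse
Step 1:
                  D         J         B         C
  init        1.504    0.2082    0.3199     7.017
  Δ             7.6     2.533     2.533    -5.067
  eq          9.104     2.742     2.853      1.95
  solve Keq expr → x = -2.533; check Q = 6.4450e-04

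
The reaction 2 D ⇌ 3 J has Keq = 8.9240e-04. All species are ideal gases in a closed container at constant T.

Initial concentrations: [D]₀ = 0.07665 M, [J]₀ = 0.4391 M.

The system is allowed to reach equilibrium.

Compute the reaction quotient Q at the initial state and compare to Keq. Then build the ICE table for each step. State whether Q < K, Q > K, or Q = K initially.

Q₀ = 14.41; Q > K (proceeds reverse)

Q₀ = 14.41 vs Keq = 8.9240e-04 ⇒ Q>K, reverse
Step 1:
                  D         J
  Initial   0.07665    0.4391
  Change     0.2616   -0.3924
  Equil      0.3382   0.04674
  solve Keq expr → x = -0.1308; check Q = 8.9240e-04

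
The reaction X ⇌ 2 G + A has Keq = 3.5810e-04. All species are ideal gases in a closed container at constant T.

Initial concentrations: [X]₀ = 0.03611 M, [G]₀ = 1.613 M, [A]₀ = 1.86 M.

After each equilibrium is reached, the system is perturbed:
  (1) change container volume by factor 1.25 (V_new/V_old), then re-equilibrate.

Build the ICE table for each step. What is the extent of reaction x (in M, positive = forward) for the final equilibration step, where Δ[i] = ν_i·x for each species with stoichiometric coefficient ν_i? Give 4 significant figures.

Q₀ = 134 vs Keq = 3.5810e-04 ⇒ Q>K, reverse
Step 1:
                    X           G           A
  Initial     0.03611       1.613        1.86
  Change       0.7981      -1.596     -0.7981
  Equil        0.8342     0.01677       1.062
  solve Keq expr → x = -0.7981; check Q = 3.5810e-04
Then change container volume by factor 1.25 (V_new/V_old).
Step 2:
                    X           G           A
  Initial      0.6674     0.01342      0.8495
  Change    -0.001659    0.003317    0.001659
  Equil        0.6657     0.01674      0.8512
  solve Keq expr → x = 0.001659; check Q = 3.5810e-04

x = 0.001659 M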